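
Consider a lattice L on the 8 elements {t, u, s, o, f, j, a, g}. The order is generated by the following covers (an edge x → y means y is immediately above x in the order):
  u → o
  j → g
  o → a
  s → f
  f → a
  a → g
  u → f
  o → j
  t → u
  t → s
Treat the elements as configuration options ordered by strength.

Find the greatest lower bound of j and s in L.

t

Common lower bounds of {j, s}: t.
The greatest among these is t.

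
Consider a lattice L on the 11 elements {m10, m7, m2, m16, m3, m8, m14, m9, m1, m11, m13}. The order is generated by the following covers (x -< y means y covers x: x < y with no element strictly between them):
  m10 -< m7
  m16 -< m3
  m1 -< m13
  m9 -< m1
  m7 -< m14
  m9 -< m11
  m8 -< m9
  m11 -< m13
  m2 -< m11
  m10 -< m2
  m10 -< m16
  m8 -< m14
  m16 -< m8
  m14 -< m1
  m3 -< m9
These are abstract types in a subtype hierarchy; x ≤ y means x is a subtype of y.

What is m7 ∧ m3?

Common lower bounds of {m7, m3}: m10.
The greatest among these is m10.

m10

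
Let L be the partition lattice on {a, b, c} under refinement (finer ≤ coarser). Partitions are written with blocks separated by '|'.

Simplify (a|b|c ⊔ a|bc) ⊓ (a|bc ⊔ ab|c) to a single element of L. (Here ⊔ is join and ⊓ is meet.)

a|bc

a|b|c ∨ a|bc = a|bc
a|bc ∨ ab|c = abc
a|bc ∧ abc = a|bc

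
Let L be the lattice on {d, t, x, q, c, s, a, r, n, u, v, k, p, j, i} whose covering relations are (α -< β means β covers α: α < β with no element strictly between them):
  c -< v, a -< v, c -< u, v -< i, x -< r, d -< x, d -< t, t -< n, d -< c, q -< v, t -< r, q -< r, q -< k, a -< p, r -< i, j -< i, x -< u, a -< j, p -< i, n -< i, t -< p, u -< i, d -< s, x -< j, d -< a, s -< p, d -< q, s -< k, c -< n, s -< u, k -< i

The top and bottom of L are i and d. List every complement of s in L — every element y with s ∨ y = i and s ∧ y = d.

Need y with s ∨ y = i and s ∧ y = d.
Checking each element gives: j, n, r, v.

j, n, r, v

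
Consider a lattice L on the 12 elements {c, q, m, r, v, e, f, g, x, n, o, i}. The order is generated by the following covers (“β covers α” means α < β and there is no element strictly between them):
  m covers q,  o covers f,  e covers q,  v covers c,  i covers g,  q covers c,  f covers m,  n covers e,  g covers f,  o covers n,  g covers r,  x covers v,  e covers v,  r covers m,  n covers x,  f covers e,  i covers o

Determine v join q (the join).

Common upper bounds of {v, q}: e, f, g, i, n, o.
The least among these is e.

e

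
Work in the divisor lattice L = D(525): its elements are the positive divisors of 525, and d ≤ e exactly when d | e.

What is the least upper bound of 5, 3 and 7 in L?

Common upper bounds of {5, 3, 7}: 105, 525.
The least among these is 105.

105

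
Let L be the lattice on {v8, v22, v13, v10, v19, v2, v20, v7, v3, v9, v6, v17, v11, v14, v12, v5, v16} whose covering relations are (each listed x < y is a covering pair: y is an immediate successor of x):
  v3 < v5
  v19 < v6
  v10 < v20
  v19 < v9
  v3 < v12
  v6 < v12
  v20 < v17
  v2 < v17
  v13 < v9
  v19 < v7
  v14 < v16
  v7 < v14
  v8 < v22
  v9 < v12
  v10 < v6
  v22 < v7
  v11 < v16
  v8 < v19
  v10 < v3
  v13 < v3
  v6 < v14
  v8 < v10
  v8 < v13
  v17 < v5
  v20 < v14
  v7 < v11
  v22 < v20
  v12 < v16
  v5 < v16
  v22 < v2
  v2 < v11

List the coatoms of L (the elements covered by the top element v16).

v11, v12, v14, v5

The coatoms are exactly the elements covered by v16: v11, v12, v14, v5.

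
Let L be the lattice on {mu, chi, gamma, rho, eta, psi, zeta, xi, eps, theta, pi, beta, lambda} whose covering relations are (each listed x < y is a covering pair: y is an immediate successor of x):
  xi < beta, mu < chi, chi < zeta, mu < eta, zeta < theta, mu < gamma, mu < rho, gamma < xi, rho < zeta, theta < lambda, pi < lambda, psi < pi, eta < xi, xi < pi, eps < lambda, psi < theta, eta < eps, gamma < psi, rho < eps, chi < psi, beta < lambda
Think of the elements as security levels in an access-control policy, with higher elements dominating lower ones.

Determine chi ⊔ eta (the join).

pi

Common upper bounds of {chi, eta}: lambda, pi.
The least among these is pi.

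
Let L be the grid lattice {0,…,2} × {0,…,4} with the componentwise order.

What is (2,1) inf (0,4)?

Common lower bounds of {(2,1), (0,4)}: (0,0), (0,1).
The greatest among these is (0,1).

(0,1)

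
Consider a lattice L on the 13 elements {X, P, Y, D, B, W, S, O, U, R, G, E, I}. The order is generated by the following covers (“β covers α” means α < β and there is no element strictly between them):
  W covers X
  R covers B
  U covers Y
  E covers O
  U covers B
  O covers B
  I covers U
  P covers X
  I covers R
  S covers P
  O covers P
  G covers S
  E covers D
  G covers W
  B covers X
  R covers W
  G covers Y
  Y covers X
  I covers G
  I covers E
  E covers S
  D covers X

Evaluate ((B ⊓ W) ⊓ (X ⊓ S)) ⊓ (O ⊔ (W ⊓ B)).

B ∧ W = X
X ∧ S = X
X ∧ X = X
W ∧ B = X
O ∨ X = O
X ∧ O = X

X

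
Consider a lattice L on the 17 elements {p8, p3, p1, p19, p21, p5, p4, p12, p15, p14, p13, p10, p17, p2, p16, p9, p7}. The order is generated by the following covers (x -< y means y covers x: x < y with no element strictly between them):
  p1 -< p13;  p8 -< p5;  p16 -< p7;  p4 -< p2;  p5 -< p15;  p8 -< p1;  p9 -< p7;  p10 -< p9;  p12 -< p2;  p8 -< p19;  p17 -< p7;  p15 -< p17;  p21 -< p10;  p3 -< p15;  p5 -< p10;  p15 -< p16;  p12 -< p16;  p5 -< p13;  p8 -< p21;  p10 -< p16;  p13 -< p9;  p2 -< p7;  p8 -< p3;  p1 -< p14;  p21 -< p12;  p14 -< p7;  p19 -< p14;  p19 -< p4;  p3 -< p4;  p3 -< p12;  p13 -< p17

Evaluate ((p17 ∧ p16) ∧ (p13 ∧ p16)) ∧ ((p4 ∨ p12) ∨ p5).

p17 ∧ p16 = p15
p13 ∧ p16 = p5
p15 ∧ p5 = p5
p4 ∨ p12 = p2
p2 ∨ p5 = p7
p5 ∧ p7 = p5

p5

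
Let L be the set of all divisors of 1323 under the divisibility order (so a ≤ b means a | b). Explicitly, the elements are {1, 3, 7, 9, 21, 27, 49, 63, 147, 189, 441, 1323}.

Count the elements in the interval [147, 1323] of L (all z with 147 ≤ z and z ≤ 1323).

3

The interval [147, 1323] = {1323, 147, 441}, which has 3 elements.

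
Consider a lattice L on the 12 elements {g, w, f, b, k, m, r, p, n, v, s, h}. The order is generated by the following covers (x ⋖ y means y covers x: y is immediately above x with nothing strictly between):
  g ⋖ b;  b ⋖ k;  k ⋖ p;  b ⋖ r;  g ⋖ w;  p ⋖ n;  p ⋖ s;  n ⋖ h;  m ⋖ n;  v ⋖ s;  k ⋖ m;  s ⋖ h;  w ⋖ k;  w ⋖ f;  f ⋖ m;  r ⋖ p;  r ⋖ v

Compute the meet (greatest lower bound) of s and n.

Common lower bounds of {s, n}: b, g, k, p, r, w.
The greatest among these is p.

p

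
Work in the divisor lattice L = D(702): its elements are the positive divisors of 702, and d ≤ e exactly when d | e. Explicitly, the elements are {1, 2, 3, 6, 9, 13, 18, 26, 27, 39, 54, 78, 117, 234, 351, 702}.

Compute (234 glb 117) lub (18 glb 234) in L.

234 ∧ 117 = 117
18 ∧ 234 = 18
117 ∨ 18 = 234

234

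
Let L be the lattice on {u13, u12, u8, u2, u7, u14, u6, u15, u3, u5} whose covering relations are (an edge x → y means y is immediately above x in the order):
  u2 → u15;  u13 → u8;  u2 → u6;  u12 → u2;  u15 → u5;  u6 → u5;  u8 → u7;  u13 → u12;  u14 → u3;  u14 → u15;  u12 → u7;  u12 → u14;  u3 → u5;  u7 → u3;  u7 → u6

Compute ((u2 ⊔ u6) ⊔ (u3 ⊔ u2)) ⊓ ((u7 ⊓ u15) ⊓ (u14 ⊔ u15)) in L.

u2 ∨ u6 = u6
u3 ∨ u2 = u5
u6 ∨ u5 = u5
u7 ∧ u15 = u12
u14 ∨ u15 = u15
u12 ∧ u15 = u12
u5 ∧ u12 = u12

u12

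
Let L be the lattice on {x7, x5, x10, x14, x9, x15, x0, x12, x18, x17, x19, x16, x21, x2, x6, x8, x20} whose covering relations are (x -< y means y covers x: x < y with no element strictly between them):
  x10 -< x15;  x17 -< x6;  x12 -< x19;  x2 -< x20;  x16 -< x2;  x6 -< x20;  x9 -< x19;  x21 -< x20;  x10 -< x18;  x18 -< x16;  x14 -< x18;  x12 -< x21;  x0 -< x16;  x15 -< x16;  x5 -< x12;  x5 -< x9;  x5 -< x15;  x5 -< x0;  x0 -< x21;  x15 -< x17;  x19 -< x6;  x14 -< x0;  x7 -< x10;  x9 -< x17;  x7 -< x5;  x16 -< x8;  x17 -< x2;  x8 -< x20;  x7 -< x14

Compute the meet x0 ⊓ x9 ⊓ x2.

x5

Common lower bounds of {x0, x9, x2}: x5, x7.
The greatest among these is x5.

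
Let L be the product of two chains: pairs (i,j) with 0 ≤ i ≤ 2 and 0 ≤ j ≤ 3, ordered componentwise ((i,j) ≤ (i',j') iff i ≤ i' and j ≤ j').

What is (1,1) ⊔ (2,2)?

(2,2)

In a product of chains, the join is componentwise max, giving (2,2).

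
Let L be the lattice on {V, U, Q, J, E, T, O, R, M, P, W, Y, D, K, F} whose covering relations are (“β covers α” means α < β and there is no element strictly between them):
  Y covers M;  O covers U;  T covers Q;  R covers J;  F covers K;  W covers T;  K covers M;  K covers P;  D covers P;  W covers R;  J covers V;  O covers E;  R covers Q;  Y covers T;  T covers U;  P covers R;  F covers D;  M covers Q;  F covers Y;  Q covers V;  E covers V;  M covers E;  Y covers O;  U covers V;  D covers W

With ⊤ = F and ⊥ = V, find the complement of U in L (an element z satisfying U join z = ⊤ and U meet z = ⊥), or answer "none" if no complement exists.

K

Need z with U ∨ z = F and U ∧ z = V.
Checking each element gives: K.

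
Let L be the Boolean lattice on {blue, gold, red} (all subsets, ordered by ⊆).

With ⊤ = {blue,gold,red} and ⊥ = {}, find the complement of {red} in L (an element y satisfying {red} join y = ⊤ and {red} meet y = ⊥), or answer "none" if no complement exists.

Need y with {red} ∨ y = {blue,gold,red} and {red} ∧ y = {}.
Checking each element gives: {blue,gold}.

{blue,gold}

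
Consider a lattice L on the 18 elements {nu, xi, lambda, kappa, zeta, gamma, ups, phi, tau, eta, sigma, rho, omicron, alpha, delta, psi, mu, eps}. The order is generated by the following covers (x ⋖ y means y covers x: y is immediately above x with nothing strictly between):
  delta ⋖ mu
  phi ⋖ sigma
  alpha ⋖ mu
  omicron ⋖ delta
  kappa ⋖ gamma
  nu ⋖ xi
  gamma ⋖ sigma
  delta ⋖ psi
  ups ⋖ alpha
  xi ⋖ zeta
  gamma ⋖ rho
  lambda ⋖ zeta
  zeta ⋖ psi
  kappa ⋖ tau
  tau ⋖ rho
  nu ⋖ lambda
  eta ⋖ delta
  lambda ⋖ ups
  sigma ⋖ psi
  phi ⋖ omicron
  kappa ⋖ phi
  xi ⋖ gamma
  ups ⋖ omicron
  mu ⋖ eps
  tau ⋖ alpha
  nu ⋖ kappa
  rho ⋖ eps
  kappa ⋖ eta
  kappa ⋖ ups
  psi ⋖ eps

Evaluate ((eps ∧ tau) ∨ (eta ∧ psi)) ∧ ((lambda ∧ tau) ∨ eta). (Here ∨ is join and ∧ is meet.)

eps ∧ tau = tau
eta ∧ psi = eta
tau ∨ eta = mu
lambda ∧ tau = nu
nu ∨ eta = eta
mu ∧ eta = eta

eta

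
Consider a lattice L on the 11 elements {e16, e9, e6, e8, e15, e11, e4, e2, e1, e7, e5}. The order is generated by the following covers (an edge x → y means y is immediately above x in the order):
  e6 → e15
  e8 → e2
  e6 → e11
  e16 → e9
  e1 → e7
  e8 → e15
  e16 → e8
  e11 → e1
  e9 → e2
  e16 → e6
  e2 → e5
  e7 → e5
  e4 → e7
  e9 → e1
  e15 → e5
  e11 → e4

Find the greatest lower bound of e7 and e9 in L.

Common lower bounds of {e7, e9}: e16, e9.
The greatest among these is e9.

e9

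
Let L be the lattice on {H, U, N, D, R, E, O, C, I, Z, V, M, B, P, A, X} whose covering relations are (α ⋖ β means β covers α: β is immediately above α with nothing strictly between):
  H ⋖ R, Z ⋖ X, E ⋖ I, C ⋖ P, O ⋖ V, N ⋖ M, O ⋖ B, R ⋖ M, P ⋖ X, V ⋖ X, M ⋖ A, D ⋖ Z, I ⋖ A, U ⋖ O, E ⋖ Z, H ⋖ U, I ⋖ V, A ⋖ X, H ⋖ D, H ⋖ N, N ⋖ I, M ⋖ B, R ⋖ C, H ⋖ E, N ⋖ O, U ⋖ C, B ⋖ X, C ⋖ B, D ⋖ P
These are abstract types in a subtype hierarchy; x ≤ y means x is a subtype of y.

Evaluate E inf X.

E

E ∧ X = E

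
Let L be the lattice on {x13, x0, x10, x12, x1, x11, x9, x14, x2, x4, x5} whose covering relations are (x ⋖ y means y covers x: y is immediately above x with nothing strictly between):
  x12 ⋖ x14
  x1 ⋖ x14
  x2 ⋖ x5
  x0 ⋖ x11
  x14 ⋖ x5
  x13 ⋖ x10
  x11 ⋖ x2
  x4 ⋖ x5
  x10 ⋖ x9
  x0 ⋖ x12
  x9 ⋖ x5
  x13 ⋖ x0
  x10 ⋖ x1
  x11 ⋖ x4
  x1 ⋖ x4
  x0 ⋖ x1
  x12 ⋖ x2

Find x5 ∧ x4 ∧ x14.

x1

Common lower bounds of {x5, x4, x14}: x0, x1, x10, x13.
The greatest among these is x1.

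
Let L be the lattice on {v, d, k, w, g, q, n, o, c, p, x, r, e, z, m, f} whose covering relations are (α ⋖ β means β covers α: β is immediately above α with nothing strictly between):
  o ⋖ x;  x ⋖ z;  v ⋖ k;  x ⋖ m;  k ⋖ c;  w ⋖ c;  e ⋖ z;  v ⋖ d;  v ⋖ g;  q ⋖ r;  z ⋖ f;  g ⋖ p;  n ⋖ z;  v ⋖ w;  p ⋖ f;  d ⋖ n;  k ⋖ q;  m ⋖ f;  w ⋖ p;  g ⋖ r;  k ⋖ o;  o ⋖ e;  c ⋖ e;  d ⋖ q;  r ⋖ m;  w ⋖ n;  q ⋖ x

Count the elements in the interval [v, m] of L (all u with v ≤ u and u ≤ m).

9

The interval [v, m] = {d, g, k, m, o, q, r, v, x}, which has 9 elements.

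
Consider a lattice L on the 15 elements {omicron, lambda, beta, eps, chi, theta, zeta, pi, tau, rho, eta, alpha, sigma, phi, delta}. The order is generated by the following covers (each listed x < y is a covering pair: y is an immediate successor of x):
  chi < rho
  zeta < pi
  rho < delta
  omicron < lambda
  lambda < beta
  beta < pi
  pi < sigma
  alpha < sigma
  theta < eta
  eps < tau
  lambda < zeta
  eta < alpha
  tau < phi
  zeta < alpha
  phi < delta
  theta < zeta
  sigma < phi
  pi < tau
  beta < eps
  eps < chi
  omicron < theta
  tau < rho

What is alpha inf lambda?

Common lower bounds of {alpha, lambda}: lambda, omicron.
The greatest among these is lambda.

lambda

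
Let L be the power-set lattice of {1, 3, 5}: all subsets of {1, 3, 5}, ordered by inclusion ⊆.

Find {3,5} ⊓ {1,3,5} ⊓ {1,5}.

{5}

Under ⊆, meet is intersection: {3,5} ∩ {1,3,5} ∩ {1,5} = {5}.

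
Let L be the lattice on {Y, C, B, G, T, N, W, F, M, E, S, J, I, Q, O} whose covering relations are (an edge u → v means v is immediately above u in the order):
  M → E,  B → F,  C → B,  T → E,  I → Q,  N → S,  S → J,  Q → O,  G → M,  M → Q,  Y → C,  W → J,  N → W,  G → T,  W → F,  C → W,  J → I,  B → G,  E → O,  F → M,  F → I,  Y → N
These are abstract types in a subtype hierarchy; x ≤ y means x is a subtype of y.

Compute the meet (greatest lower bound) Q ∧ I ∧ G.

B

Common lower bounds of {Q, I, G}: B, C, Y.
The greatest among these is B.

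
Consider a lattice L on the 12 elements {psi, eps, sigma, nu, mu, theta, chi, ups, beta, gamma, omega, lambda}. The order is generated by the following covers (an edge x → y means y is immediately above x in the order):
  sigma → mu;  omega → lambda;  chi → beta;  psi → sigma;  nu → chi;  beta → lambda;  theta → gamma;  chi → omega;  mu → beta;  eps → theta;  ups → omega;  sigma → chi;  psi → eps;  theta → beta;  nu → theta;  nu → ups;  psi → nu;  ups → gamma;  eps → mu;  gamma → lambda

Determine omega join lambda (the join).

lambda

Common upper bounds of {omega, lambda}: lambda.
The least among these is lambda.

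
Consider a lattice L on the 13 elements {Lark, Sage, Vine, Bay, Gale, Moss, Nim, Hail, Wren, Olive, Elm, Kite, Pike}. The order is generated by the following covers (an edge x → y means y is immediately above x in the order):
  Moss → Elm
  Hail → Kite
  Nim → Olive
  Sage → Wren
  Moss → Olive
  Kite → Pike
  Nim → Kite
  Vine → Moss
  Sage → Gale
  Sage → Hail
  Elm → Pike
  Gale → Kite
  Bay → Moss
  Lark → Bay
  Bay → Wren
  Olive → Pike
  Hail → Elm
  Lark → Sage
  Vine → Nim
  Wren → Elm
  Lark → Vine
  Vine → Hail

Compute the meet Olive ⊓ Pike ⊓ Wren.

Bay

Common lower bounds of {Olive, Pike, Wren}: Bay, Lark.
The greatest among these is Bay.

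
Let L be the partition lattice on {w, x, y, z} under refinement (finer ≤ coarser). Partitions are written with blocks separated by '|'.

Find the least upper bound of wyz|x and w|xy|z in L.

wxyz

Common upper bounds of {wyz|x, w|xy|z}: wxyz.
The least among these is wxyz.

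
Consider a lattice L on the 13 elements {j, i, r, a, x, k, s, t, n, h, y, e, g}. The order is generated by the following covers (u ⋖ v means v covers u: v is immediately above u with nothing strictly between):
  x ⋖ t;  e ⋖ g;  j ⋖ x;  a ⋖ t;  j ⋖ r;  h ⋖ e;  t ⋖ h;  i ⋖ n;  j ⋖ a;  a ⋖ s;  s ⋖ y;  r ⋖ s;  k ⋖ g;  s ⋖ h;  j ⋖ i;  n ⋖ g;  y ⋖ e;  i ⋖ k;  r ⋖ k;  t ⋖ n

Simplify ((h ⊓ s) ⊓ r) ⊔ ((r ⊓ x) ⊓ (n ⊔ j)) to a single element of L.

h ∧ s = s
s ∧ r = r
r ∧ x = j
n ∨ j = n
j ∧ n = j
r ∨ j = r

r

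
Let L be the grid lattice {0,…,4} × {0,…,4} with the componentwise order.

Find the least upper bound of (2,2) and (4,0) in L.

In a product of chains, the join is componentwise max, giving (4,2).

(4,2)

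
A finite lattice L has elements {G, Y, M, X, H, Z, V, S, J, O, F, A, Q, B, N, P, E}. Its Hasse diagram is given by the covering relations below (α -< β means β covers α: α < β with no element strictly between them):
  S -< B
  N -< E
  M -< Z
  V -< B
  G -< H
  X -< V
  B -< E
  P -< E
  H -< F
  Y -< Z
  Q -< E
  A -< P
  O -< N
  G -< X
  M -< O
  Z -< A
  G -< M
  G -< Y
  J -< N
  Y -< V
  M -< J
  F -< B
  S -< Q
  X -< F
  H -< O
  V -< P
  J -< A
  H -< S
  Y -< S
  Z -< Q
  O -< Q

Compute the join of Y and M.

Common upper bounds of {Y, M}: A, E, P, Q, Z.
The least among these is Z.

Z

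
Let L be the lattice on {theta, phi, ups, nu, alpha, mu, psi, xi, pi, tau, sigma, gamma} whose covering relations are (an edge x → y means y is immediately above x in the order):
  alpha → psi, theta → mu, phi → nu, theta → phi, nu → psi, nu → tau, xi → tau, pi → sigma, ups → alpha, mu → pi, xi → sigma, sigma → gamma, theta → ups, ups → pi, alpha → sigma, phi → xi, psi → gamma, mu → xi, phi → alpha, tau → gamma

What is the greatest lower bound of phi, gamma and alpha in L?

Common lower bounds of {phi, gamma, alpha}: phi, theta.
The greatest among these is phi.

phi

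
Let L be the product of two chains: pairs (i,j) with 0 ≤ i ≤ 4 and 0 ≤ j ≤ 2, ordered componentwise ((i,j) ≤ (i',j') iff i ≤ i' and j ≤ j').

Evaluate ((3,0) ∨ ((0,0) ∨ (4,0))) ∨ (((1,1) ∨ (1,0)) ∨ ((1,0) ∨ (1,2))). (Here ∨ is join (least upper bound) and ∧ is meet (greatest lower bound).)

(4,2)

(0,0) ∨ (4,0) = (4,0)
(3,0) ∨ (4,0) = (4,0)
(1,1) ∨ (1,0) = (1,1)
(1,0) ∨ (1,2) = (1,2)
(1,1) ∨ (1,2) = (1,2)
(4,0) ∨ (1,2) = (4,2)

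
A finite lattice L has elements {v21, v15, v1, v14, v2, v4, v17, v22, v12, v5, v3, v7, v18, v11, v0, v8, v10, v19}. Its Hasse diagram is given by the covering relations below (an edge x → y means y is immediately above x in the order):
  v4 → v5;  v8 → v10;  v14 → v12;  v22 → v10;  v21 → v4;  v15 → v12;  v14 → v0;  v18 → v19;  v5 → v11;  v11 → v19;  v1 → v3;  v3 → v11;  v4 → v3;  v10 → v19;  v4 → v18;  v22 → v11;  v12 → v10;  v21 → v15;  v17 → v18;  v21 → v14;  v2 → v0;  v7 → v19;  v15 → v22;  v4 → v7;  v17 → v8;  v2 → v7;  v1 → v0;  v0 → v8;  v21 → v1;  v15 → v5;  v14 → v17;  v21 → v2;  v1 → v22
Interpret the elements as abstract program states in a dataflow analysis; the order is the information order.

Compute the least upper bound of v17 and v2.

Common upper bounds of {v17, v2}: v10, v19, v8.
The least among these is v8.

v8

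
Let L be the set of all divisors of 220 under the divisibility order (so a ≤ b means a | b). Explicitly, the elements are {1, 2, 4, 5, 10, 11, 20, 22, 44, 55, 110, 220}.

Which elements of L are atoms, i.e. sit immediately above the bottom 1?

The atoms are exactly the elements that cover 1: 11, 2, 5.

11, 2, 5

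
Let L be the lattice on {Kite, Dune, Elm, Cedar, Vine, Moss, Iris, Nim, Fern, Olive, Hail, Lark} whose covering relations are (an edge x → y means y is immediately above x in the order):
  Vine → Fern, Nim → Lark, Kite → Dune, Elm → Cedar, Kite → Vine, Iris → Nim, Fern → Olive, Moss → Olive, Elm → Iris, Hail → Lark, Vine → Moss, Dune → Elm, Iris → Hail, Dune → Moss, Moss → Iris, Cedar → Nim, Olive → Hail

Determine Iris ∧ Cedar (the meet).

Elm

Common lower bounds of {Iris, Cedar}: Dune, Elm, Kite.
The greatest among these is Elm.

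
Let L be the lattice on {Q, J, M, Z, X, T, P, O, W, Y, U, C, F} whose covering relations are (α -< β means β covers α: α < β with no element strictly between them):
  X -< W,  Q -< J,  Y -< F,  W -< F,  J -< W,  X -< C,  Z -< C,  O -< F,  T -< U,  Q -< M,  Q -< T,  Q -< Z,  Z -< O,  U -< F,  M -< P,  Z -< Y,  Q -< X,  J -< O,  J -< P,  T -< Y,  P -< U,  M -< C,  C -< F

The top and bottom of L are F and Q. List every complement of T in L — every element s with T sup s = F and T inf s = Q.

C, O, W, X

Need s with T ∨ s = F and T ∧ s = Q.
Checking each element gives: C, O, W, X.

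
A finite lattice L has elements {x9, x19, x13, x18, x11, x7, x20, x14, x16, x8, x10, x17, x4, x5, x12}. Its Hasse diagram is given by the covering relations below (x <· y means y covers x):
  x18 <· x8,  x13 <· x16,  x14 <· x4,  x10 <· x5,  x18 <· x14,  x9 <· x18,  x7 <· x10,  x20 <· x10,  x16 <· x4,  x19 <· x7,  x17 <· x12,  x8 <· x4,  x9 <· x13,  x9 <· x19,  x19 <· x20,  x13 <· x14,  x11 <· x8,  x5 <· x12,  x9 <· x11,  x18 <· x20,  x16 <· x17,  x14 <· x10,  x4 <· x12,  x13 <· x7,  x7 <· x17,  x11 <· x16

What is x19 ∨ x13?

Common upper bounds of {x19, x13}: x10, x12, x17, x5, x7.
The least among these is x7.

x7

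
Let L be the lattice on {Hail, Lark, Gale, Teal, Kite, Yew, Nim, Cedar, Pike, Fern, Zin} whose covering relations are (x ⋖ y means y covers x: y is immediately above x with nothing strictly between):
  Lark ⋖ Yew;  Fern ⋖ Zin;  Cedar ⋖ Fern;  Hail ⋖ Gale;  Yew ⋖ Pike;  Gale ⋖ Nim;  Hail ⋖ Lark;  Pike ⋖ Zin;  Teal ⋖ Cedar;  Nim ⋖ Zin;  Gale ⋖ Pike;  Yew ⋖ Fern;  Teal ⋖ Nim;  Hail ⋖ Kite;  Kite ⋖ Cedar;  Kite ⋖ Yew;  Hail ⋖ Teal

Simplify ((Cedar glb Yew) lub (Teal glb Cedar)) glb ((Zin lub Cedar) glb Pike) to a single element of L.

Kite

Cedar ∧ Yew = Kite
Teal ∧ Cedar = Teal
Kite ∨ Teal = Cedar
Zin ∨ Cedar = Zin
Zin ∧ Pike = Pike
Cedar ∧ Pike = Kite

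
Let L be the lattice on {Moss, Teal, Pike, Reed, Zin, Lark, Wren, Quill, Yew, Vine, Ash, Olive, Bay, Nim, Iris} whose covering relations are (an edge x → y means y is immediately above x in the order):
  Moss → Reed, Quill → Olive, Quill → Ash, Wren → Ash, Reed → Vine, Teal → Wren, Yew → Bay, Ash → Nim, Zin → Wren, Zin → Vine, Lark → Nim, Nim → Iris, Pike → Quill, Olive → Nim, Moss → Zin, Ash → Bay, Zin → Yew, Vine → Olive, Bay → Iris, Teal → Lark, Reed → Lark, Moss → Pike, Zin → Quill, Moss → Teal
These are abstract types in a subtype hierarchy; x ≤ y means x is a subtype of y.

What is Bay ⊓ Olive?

Common lower bounds of {Bay, Olive}: Moss, Pike, Quill, Zin.
The greatest among these is Quill.

Quill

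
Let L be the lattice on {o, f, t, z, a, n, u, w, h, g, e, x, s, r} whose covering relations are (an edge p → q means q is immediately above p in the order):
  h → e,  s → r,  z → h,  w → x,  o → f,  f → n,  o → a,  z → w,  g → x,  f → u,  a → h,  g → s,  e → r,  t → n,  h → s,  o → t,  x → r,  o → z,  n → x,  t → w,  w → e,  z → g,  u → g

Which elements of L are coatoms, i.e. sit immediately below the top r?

The coatoms are exactly the elements covered by r: e, s, x.

e, s, x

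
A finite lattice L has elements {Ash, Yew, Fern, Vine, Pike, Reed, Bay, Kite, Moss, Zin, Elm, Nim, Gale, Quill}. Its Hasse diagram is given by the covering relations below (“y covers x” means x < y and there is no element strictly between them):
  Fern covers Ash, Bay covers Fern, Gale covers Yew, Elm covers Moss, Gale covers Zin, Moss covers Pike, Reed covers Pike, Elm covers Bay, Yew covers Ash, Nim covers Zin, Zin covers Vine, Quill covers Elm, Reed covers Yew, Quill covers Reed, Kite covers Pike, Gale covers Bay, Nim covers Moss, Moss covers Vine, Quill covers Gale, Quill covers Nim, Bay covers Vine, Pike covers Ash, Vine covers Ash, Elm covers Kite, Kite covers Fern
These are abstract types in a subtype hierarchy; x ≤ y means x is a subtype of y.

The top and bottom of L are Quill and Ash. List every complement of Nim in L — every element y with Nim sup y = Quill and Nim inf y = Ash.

Need y with Nim ∨ y = Quill and Nim ∧ y = Ash.
Checking each element gives: Fern, Yew.

Fern, Yew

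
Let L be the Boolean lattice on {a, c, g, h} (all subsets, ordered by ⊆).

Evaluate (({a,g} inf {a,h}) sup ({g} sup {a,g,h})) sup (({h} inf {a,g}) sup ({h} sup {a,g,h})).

{a,g} ∧ {a,h} = {a}
{g} ∨ {a,g,h} = {a,g,h}
{a} ∨ {a,g,h} = {a,g,h}
{h} ∧ {a,g} = {}
{h} ∨ {a,g,h} = {a,g,h}
{} ∨ {a,g,h} = {a,g,h}
{a,g,h} ∨ {a,g,h} = {a,g,h}

{a,g,h}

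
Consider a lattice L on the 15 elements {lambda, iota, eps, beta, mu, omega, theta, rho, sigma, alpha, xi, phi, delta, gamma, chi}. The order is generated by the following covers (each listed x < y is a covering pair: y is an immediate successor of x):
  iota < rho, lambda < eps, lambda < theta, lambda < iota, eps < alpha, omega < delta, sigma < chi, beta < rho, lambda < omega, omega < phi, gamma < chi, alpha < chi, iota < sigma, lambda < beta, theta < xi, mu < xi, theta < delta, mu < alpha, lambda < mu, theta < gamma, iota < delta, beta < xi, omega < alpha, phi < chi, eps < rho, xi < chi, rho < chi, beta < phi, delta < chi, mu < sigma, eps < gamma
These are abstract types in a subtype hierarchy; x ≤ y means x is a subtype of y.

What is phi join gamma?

Common upper bounds of {phi, gamma}: chi.
The least among these is chi.

chi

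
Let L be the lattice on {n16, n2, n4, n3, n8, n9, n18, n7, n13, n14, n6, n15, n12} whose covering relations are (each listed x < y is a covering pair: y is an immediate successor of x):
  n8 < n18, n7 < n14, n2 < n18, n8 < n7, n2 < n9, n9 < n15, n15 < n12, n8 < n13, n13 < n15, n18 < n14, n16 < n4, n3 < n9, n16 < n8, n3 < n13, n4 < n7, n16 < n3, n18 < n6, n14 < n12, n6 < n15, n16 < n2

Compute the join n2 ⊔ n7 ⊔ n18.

n14

Common upper bounds of {n2, n7, n18}: n12, n14.
The least among these is n14.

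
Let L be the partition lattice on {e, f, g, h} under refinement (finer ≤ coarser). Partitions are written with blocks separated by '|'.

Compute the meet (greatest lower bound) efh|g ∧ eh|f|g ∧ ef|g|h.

e|f|g|h

The meet (common refinement) of efh|g, eh|f|g, ef|g|h intersects blocks pairwise, giving e|f|g|h.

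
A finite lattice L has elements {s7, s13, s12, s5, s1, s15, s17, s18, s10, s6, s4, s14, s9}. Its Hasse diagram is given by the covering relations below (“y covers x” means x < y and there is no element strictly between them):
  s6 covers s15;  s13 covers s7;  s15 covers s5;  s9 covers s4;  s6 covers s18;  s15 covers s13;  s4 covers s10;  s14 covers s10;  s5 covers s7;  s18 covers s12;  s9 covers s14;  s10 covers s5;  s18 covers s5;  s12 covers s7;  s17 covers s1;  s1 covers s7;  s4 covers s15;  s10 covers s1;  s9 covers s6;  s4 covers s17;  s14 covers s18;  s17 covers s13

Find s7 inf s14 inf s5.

Common lower bounds of {s7, s14, s5}: s7.
The greatest among these is s7.

s7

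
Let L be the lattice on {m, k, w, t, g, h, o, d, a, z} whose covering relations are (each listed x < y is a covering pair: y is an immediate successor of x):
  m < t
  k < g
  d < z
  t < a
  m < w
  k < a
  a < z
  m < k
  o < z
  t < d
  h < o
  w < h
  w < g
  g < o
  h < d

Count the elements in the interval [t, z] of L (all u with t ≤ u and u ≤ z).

4

The interval [t, z] = {a, d, t, z}, which has 4 elements.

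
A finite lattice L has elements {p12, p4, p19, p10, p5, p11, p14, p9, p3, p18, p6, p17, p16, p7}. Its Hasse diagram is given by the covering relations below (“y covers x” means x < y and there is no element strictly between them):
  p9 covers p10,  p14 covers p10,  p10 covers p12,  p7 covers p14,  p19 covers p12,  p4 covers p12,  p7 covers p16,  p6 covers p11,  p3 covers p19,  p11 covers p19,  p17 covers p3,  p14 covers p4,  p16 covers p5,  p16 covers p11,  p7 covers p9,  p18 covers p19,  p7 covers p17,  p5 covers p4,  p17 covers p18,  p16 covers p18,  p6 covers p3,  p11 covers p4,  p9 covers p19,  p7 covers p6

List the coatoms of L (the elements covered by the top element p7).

p14, p16, p17, p6, p9

The coatoms are exactly the elements covered by p7: p14, p16, p17, p6, p9.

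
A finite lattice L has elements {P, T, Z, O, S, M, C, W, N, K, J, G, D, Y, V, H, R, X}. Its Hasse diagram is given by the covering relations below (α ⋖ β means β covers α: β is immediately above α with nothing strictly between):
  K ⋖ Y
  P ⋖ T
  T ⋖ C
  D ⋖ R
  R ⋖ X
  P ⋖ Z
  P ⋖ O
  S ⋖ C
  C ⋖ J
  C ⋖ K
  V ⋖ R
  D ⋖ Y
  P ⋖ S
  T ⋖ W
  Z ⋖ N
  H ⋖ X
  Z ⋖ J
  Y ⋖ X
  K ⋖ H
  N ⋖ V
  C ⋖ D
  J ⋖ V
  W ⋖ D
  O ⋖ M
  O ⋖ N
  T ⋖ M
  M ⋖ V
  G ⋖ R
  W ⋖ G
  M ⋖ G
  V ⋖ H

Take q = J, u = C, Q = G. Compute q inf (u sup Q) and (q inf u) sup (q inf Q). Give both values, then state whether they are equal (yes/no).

u sup Q = R, so q inf (u sup Q) = J inf R = J.
q inf u = C and q inf Q = T, so (q inf u) sup (q inf Q) = C sup T = C.
Equal: no.

J; C; no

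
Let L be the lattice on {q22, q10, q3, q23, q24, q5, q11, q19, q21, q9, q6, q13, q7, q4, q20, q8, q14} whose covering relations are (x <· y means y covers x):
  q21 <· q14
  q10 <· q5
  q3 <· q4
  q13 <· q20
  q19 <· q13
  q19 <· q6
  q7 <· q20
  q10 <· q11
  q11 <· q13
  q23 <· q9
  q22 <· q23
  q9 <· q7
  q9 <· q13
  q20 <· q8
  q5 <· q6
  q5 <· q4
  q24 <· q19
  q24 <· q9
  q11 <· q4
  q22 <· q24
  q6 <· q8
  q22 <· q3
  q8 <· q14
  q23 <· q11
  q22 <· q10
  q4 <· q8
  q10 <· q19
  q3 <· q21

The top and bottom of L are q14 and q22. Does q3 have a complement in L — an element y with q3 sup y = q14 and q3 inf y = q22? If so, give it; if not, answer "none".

For every candidate y, either q3 ∨ y ≠ q14 or q3 ∧ y ≠ q22; no complement exists.

none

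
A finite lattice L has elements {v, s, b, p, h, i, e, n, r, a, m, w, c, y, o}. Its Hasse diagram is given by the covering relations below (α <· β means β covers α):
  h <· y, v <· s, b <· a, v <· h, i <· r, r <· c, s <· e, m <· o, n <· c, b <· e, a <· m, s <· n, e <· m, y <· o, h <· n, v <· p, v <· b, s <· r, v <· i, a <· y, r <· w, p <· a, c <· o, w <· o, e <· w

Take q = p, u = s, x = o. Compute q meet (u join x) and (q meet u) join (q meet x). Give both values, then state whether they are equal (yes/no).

p; p; yes

u join x = o, so q meet (u join x) = p meet o = p.
q meet u = v and q meet x = p, so (q meet u) join (q meet x) = v join p = p.
Equal: yes.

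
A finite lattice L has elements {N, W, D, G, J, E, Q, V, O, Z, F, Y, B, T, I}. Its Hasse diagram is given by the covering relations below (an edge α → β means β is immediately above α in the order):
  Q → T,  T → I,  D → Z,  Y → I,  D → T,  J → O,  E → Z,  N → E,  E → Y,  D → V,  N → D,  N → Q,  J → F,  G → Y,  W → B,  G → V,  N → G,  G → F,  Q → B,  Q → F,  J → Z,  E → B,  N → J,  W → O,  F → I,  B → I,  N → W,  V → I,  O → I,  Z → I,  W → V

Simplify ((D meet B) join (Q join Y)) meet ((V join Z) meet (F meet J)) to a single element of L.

J

D ∧ B = N
Q ∨ Y = I
N ∨ I = I
V ∨ Z = I
F ∧ J = J
I ∧ J = J
I ∧ J = J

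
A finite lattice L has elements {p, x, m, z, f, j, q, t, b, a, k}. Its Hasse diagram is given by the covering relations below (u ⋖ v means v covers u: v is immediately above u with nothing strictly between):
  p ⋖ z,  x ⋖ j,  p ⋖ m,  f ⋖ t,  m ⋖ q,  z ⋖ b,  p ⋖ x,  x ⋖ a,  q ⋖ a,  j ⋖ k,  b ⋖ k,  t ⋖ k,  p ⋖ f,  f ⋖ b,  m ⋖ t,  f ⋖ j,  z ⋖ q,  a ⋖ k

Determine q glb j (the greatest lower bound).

p

Common lower bounds of {q, j}: p.
The greatest among these is p.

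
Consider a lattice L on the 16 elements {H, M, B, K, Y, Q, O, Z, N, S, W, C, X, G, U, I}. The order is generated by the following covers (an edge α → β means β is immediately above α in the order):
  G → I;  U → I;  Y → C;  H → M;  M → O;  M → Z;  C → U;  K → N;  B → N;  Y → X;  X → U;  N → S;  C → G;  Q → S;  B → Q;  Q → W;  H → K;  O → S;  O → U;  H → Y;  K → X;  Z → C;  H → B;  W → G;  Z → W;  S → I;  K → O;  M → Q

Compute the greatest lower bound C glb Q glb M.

M

Common lower bounds of {C, Q, M}: H, M.
The greatest among these is M.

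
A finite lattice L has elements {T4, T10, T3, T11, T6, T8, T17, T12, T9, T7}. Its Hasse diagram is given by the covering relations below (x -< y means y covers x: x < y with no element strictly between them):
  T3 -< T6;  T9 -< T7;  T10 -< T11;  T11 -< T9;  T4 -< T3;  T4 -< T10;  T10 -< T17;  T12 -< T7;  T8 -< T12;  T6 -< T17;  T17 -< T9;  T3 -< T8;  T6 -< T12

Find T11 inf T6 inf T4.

Common lower bounds of {T11, T6, T4}: T4.
The greatest among these is T4.

T4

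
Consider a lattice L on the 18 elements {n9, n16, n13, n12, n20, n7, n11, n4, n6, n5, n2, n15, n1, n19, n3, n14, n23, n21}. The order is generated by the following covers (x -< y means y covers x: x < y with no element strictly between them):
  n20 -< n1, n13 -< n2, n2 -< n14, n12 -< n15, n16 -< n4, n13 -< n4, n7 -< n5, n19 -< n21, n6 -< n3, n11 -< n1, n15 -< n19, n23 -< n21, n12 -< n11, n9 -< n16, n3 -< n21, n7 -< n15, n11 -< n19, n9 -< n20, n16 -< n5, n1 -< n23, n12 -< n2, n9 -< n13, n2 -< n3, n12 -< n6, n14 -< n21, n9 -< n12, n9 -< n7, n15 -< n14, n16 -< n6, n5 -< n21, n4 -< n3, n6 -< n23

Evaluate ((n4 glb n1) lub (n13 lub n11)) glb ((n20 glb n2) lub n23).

n23

n4 ∧ n1 = n9
n13 ∨ n11 = n21
n9 ∨ n21 = n21
n20 ∧ n2 = n9
n9 ∨ n23 = n23
n21 ∧ n23 = n23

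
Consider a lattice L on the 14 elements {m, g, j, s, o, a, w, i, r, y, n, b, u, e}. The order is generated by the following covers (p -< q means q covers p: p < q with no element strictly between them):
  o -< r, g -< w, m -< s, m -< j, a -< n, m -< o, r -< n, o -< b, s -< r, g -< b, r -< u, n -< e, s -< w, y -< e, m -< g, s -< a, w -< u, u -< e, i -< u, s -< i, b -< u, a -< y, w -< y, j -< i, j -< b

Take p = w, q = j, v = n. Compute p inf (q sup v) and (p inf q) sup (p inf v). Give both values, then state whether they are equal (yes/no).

w; s; no

q sup v = e, so p inf (q sup v) = w inf e = w.
p inf q = m and p inf v = s, so (p inf q) sup (p inf v) = m sup s = s.
Equal: no.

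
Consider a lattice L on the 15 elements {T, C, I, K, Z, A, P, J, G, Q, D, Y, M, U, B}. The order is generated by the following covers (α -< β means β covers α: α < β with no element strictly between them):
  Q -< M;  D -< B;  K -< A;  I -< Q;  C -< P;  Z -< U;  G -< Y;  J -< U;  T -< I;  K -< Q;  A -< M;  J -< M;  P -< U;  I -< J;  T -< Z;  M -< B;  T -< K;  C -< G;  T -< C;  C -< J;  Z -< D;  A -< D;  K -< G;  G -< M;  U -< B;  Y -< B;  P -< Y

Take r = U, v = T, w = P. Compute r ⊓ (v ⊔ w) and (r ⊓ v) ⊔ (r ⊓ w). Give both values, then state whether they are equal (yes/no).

v ⊔ w = P, so r ⊓ (v ⊔ w) = U ⊓ P = P.
r ⊓ v = T and r ⊓ w = P, so (r ⊓ v) ⊔ (r ⊓ w) = T ⊔ P = P.
Equal: yes.

P; P; yes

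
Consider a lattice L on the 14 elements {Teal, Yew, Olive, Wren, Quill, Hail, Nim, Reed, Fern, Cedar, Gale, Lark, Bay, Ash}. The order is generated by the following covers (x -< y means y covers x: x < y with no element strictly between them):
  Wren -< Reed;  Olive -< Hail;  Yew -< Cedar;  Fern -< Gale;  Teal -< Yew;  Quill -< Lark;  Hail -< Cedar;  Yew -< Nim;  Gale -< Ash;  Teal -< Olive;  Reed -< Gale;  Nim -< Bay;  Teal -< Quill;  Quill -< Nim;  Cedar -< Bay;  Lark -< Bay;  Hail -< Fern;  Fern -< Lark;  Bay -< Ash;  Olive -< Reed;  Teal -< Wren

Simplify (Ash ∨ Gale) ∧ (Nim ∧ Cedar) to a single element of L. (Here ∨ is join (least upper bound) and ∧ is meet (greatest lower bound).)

Yew

Ash ∨ Gale = Ash
Nim ∧ Cedar = Yew
Ash ∧ Yew = Yew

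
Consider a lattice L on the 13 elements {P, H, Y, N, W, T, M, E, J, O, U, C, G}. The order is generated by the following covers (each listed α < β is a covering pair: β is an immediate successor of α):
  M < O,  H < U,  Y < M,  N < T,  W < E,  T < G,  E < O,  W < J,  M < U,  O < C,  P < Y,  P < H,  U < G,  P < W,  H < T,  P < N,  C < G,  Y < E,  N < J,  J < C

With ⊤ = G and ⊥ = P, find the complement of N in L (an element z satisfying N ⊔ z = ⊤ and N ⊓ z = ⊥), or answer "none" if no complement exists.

U

Need z with N ∨ z = G and N ∧ z = P.
Checking each element gives: U.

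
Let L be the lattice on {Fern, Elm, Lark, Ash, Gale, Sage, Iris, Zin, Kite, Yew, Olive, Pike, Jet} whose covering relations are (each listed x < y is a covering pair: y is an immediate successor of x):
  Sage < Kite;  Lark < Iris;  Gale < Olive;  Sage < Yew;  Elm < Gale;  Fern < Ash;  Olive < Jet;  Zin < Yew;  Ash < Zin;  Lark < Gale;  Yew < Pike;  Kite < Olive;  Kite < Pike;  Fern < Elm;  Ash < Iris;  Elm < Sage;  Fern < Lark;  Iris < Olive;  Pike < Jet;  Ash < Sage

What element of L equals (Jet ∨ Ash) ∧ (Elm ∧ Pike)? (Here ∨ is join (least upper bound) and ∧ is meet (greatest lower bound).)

Elm

Jet ∨ Ash = Jet
Elm ∧ Pike = Elm
Jet ∧ Elm = Elm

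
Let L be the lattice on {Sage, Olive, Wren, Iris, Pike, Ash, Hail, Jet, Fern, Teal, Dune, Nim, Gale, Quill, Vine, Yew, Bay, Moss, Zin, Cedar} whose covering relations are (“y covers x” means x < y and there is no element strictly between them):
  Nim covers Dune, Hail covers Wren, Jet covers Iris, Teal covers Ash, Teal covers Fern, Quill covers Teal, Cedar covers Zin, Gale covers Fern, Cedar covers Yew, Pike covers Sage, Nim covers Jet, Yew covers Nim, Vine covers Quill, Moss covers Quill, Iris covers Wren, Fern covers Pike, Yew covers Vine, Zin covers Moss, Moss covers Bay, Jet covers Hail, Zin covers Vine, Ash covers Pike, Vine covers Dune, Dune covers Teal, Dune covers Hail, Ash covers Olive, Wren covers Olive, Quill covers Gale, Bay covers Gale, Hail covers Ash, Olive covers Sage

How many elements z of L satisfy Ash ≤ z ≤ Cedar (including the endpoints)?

The interval [Ash, Cedar] = {Ash, Cedar, Dune, Hail, Jet, Moss, Nim, Quill, Teal, Vine, Yew, Zin}, which has 12 elements.

12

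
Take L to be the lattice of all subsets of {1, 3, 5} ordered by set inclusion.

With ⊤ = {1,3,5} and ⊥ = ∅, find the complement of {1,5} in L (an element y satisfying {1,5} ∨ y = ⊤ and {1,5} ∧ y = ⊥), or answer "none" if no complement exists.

{3}

Need y with {1,5} ∨ y = {1,3,5} and {1,5} ∧ y = ∅.
Checking each element gives: {3}.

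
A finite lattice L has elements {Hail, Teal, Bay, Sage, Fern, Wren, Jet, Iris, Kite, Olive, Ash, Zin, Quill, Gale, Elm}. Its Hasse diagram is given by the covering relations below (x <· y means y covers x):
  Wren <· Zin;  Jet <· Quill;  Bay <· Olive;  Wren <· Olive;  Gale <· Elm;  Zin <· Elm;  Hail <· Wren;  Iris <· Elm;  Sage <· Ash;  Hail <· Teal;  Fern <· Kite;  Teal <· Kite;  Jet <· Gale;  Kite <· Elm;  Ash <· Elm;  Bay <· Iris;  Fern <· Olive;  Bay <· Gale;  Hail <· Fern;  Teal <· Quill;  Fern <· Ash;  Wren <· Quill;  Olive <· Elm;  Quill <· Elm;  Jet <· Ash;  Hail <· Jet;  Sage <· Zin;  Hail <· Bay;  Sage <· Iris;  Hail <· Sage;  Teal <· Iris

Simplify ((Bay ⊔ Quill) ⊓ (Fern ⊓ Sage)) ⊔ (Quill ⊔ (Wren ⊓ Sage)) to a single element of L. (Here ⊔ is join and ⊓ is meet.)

Bay ∨ Quill = Elm
Fern ∧ Sage = Hail
Elm ∧ Hail = Hail
Wren ∧ Sage = Hail
Quill ∨ Hail = Quill
Hail ∨ Quill = Quill

Quill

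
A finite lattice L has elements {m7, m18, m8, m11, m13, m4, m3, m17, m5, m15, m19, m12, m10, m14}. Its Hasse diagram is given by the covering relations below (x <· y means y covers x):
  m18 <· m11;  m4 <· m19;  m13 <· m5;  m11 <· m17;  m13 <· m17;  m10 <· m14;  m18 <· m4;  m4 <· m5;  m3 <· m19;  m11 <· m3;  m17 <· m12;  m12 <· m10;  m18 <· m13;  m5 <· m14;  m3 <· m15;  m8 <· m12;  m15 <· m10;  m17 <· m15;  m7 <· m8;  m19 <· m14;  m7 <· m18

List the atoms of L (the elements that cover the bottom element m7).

m18, m8

The atoms are exactly the elements that cover m7: m18, m8.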